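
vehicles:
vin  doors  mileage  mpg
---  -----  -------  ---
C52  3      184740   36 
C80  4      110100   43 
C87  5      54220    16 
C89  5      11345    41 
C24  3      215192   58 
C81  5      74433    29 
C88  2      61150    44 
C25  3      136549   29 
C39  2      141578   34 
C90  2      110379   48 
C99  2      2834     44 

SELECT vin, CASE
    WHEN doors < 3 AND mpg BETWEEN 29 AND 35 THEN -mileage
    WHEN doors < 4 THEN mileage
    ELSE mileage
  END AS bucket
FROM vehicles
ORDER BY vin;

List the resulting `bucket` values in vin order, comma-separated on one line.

215192, 136549, -141578, 184740, 110100, 74433, 54220, 61150, 11345, 110379, 2834

vin=C24: doors < 4 → 215192
vin=C25: doors < 4 → 136549
vin=C39: doors < 3 AND mpg BETWEEN 29 AND 35 → -141578
vin=C52: doors < 4 → 184740
vin=C80: ELSE → 110100
vin=C81: ELSE → 74433
vin=C87: ELSE → 54220
vin=C88: doors < 4 → 61150
vin=C89: ELSE → 11345
vin=C90: doors < 4 → 110379
vin=C99: doors < 4 → 2834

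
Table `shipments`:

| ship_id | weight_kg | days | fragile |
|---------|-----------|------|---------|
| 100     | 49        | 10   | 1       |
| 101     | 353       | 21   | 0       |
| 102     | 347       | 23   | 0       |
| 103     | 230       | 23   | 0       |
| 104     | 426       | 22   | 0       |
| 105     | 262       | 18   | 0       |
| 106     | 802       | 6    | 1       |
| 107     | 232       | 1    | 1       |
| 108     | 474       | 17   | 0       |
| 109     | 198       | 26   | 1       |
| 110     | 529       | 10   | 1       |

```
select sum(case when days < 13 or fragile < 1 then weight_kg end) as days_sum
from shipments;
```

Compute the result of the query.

3704

ship_id=100: ✓ → 49
ship_id=101: ✓ → 353
ship_id=102: ✓ → 347
ship_id=103: ✓ → 230
ship_id=104: ✓ → 426
ship_id=105: ✓ → 262
ship_id=106: ✓ → 802
ship_id=107: ✓ → 232
ship_id=108: ✓ → 474
ship_id=109: ✗
ship_id=110: ✓ → 529
days_sum = 49 + 353 + 347 + 230 + 426 + 262 + 802 + 232 + 474 + 529 = 3704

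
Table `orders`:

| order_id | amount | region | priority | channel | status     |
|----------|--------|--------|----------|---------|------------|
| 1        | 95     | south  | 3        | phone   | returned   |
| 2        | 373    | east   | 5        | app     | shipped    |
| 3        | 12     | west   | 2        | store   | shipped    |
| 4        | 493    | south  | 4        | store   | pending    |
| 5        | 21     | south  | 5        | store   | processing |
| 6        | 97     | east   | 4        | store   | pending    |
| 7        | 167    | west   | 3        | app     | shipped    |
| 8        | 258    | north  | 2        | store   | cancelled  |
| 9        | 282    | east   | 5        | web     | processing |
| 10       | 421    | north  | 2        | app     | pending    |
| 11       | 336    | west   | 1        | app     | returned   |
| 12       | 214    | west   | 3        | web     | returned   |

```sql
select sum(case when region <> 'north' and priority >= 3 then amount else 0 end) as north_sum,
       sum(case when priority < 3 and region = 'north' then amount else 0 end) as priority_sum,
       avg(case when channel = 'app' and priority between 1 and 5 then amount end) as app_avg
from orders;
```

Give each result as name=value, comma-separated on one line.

[north_sum: region <> 'north' and priority >= 3]
order_id=1: ✓ → 95
order_id=2: ✓ → 373
order_id=3: ✗
order_id=4: ✓ → 493
order_id=5: ✓ → 21
order_id=6: ✓ → 97
order_id=7: ✓ → 167
order_id=8: ✗
order_id=9: ✓ → 282
order_id=10: ✗
order_id=11: ✗
order_id=12: ✓ → 214
north_sum = 95 + 373 + 493 + 21 + 97 + 167 + 282 + 214 = 1742
—
[priority_sum: priority < 3 and region = 'north']
order_id=1: ✗
order_id=2: ✗
order_id=3: ✗
order_id=4: ✗
order_id=5: ✗
order_id=6: ✗
order_id=7: ✗
order_id=8: ✓ → 258
order_id=9: ✗
order_id=10: ✓ → 421
order_id=11: ✗
order_id=12: ✗
priority_sum = 258 + 421 = 679
—
[app_avg: channel = 'app' and priority between 1 and 5]
order_id=1: ✗
order_id=2: ✓ → 373
order_id=3: ✗
order_id=4: ✗
order_id=5: ✗
order_id=6: ✗
order_id=7: ✓ → 167
order_id=8: ✗
order_id=9: ✗
order_id=10: ✓ → 421
order_id=11: ✓ → 336
order_id=12: ✗
app_avg = (373 + 167 + 421 + 336) / 4 = 324.25

north_sum=1742, priority_sum=679, app_avg=324.25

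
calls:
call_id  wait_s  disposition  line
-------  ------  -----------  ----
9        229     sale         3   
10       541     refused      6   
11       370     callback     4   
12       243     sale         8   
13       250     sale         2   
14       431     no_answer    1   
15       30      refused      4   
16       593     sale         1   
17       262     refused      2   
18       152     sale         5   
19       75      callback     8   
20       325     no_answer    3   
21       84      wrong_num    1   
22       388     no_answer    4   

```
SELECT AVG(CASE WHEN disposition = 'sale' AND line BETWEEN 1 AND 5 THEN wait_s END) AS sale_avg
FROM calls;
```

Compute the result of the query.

call_id=9: ✓ → 229
call_id=10: ✗
call_id=11: ✗
call_id=12: ✗
call_id=13: ✓ → 250
call_id=14: ✗
call_id=15: ✗
call_id=16: ✓ → 593
call_id=17: ✗
call_id=18: ✓ → 152
call_id=19: ✗
call_id=20: ✗
call_id=21: ✗
call_id=22: ✗
sale_avg = (229 + 250 + 593 + 152) / 4 = 306

306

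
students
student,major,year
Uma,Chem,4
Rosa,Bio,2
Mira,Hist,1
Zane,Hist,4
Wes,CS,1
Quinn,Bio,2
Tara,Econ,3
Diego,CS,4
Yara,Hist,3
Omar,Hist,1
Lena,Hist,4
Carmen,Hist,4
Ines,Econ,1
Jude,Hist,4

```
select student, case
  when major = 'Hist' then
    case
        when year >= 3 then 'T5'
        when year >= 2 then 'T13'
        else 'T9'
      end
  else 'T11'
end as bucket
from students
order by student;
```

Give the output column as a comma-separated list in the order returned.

T5, T11, T11, T5, T5, T9, T9, T11, T11, T11, T11, T11, T5, T5

student=Carmen: major='Hist' → inner[year >= 3] → T5
student=Diego: major='CS' → outer ELSE → T11
student=Ines: major='Econ' → outer ELSE → T11
student=Jude: major='Hist' → inner[year >= 3] → T5
student=Lena: major='Hist' → inner[year >= 3] → T5
student=Mira: major='Hist' → inner[ELSE] → T9
student=Omar: major='Hist' → inner[ELSE] → T9
student=Quinn: major='Bio' → outer ELSE → T11
student=Rosa: major='Bio' → outer ELSE → T11
student=Tara: major='Econ' → outer ELSE → T11
student=Uma: major='Chem' → outer ELSE → T11
student=Wes: major='CS' → outer ELSE → T11
student=Yara: major='Hist' → inner[year >= 3] → T5
student=Zane: major='Hist' → inner[year >= 3] → T5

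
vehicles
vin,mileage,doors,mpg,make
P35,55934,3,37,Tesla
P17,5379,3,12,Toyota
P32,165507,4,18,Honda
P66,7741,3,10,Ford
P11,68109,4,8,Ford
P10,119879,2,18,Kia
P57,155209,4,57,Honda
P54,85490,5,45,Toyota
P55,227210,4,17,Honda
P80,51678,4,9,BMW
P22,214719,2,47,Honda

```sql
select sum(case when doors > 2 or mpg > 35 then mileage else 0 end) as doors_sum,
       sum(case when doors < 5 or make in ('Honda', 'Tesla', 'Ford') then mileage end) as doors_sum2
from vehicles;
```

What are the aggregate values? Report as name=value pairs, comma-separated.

doors_sum=1036976, doors_sum2=1071365

[doors_sum: doors > 2 or mpg > 35]
vin=P35: ✓ → 55934
vin=P17: ✓ → 5379
vin=P32: ✓ → 165507
vin=P66: ✓ → 7741
vin=P11: ✓ → 68109
vin=P10: ✗
vin=P57: ✓ → 155209
vin=P54: ✓ → 85490
vin=P55: ✓ → 227210
vin=P80: ✓ → 51678
vin=P22: ✓ → 214719
doors_sum = 55934 + 5379 + 165507 + 7741 + 68109 + 155209 + 85490 + 227210 + 51678 + 214719 = 1036976
—
[doors_sum2: doors < 5 or make in ('Honda', 'Tesla', 'Ford')]
vin=P35: ✓ → 55934
vin=P17: ✓ → 5379
vin=P32: ✓ → 165507
vin=P66: ✓ → 7741
vin=P11: ✓ → 68109
vin=P10: ✓ → 119879
vin=P57: ✓ → 155209
vin=P54: ✗
vin=P55: ✓ → 227210
vin=P80: ✓ → 51678
vin=P22: ✓ → 214719
doors_sum2 = 55934 + 5379 + 165507 + 7741 + 68109 + 119879 + 155209 + 227210 + 51678 + 214719 = 1071365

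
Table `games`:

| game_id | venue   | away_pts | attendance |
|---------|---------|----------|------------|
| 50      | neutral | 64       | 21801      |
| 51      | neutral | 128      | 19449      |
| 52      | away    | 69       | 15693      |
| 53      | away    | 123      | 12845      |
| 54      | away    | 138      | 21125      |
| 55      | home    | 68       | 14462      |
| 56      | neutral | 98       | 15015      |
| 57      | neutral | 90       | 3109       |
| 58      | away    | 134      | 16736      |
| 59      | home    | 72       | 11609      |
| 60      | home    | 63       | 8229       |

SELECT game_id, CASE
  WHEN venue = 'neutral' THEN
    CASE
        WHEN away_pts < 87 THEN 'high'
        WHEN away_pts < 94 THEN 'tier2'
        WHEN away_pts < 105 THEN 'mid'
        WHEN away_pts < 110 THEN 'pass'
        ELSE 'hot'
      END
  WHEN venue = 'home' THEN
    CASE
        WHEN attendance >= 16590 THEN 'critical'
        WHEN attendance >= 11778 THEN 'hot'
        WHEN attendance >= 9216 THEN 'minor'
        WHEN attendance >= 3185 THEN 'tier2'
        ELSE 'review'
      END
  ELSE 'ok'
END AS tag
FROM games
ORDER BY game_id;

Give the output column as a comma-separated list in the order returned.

game_id=50: venue='neutral' → inner[away_pts < 87] → high
game_id=51: venue='neutral' → inner[ELSE] → hot
game_id=52: venue='away' → outer ELSE → ok
game_id=53: venue='away' → outer ELSE → ok
game_id=54: venue='away' → outer ELSE → ok
game_id=55: venue='home' → inner[attendance >= 11778] → hot
game_id=56: venue='neutral' → inner[away_pts < 105] → mid
game_id=57: venue='neutral' → inner[away_pts < 94] → tier2
game_id=58: venue='away' → outer ELSE → ok
game_id=59: venue='home' → inner[attendance >= 9216] → minor
game_id=60: venue='home' → inner[attendance >= 3185] → tier2

high, hot, ok, ok, ok, hot, mid, tier2, ok, minor, tier2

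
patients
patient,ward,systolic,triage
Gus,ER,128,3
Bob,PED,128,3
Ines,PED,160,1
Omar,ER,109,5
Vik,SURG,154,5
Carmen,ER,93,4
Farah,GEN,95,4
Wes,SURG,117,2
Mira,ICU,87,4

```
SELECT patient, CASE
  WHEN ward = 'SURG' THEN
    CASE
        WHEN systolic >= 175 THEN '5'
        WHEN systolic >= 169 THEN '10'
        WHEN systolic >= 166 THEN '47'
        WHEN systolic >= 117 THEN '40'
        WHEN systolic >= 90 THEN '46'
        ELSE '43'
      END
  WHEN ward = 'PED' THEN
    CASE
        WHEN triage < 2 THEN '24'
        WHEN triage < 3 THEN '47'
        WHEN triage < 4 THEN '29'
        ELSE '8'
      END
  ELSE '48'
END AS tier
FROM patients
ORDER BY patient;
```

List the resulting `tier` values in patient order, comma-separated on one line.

patient=Bob: ward='PED' → inner[triage < 4] → 29
patient=Carmen: ward='ER' → outer ELSE → 48
patient=Farah: ward='GEN' → outer ELSE → 48
patient=Gus: ward='ER' → outer ELSE → 48
patient=Ines: ward='PED' → inner[triage < 2] → 24
patient=Mira: ward='ICU' → outer ELSE → 48
patient=Omar: ward='ER' → outer ELSE → 48
patient=Vik: ward='SURG' → inner[systolic >= 117] → 40
patient=Wes: ward='SURG' → inner[systolic >= 117] → 40

29, 48, 48, 48, 24, 48, 48, 40, 40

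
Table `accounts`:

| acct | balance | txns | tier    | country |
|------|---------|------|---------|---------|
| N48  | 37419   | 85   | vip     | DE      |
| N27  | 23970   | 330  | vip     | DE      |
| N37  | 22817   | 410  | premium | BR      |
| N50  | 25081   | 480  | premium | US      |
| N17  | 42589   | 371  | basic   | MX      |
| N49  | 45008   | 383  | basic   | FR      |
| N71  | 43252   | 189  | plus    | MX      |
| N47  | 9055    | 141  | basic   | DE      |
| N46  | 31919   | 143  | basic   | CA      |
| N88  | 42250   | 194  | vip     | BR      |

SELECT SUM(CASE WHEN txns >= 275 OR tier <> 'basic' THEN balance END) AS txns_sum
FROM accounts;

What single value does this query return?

acct=N48: ✓ → 37419
acct=N27: ✓ → 23970
acct=N37: ✓ → 22817
acct=N50: ✓ → 25081
acct=N17: ✓ → 42589
acct=N49: ✓ → 45008
acct=N71: ✓ → 43252
acct=N47: ✗
acct=N46: ✗
acct=N88: ✓ → 42250
txns_sum = 37419 + 23970 + 22817 + 25081 + 42589 + 45008 + 43252 + 42250 = 282386

282386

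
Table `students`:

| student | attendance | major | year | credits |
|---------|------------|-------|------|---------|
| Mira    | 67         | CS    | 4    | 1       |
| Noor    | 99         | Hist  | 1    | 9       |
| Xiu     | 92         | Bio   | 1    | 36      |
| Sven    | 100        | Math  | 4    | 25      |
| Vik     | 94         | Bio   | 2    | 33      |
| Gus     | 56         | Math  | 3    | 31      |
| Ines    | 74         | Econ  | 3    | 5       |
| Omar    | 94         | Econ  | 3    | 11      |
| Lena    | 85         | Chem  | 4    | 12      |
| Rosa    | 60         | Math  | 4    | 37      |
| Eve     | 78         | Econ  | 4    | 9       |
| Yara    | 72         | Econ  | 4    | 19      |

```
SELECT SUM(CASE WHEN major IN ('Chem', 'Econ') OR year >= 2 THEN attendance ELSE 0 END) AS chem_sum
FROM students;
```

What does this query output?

student=Mira: ✓ → 67
student=Noor: ✗
student=Xiu: ✗
student=Sven: ✓ → 100
student=Vik: ✓ → 94
student=Gus: ✓ → 56
student=Ines: ✓ → 74
student=Omar: ✓ → 94
student=Lena: ✓ → 85
student=Rosa: ✓ → 60
student=Eve: ✓ → 78
student=Yara: ✓ → 72
chem_sum = 67 + 100 + 94 + 56 + 74 + 94 + 85 + 60 + 78 + 72 = 780

780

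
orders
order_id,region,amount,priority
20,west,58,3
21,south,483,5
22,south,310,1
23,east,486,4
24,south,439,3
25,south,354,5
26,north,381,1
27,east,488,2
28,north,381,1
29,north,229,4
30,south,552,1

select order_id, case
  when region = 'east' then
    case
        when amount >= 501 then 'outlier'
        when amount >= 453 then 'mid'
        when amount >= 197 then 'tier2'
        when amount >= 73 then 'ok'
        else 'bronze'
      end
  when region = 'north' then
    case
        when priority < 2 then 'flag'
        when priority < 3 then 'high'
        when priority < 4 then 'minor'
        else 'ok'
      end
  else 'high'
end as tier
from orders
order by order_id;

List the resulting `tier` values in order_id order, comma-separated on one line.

high, high, high, mid, high, high, flag, mid, flag, ok, high

order_id=20: region='west' → outer ELSE → high
order_id=21: region='south' → outer ELSE → high
order_id=22: region='south' → outer ELSE → high
order_id=23: region='east' → inner[amount >= 453] → mid
order_id=24: region='south' → outer ELSE → high
order_id=25: region='south' → outer ELSE → high
order_id=26: region='north' → inner[priority < 2] → flag
order_id=27: region='east' → inner[amount >= 453] → mid
order_id=28: region='north' → inner[priority < 2] → flag
order_id=29: region='north' → inner[ELSE] → ok
order_id=30: region='south' → outer ELSE → high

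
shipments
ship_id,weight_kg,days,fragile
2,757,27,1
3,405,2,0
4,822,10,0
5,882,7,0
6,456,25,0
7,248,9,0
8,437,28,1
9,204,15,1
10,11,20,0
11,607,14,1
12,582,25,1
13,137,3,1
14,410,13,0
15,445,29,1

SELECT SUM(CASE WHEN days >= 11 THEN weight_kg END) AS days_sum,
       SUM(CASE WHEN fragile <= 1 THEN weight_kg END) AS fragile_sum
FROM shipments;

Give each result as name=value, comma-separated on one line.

days_sum=3909, fragile_sum=6403

[days_sum: days >= 11]
ship_id=2: ✓ → 757
ship_id=3: ✗
ship_id=4: ✗
ship_id=5: ✗
ship_id=6: ✓ → 456
ship_id=7: ✗
ship_id=8: ✓ → 437
ship_id=9: ✓ → 204
ship_id=10: ✓ → 11
ship_id=11: ✓ → 607
ship_id=12: ✓ → 582
ship_id=13: ✗
ship_id=14: ✓ → 410
ship_id=15: ✓ → 445
days_sum = 757 + 456 + 437 + 204 + 11 + 607 + 582 + 410 + 445 = 3909
—
[fragile_sum: fragile <= 1]
ship_id=2: ✓ → 757
ship_id=3: ✓ → 405
ship_id=4: ✓ → 822
ship_id=5: ✓ → 882
ship_id=6: ✓ → 456
ship_id=7: ✓ → 248
ship_id=8: ✓ → 437
ship_id=9: ✓ → 204
ship_id=10: ✓ → 11
ship_id=11: ✓ → 607
ship_id=12: ✓ → 582
ship_id=13: ✓ → 137
ship_id=14: ✓ → 410
ship_id=15: ✓ → 445
fragile_sum = 757 + 405 + 822 + 882 + 456 + 248 + 437 + 204 + 11 + 607 + 582 + 137 + 410 + 445 = 6403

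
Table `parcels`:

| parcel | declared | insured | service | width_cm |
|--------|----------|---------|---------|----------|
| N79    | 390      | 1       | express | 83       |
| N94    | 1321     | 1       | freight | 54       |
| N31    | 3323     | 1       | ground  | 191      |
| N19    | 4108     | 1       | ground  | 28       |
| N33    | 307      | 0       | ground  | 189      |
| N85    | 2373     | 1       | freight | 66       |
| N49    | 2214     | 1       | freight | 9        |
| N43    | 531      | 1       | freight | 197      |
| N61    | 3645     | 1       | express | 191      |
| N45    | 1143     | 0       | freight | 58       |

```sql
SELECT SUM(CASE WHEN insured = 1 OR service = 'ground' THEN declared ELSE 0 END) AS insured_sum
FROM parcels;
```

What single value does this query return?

18212

parcel=N79: ✓ → 390
parcel=N94: ✓ → 1321
parcel=N31: ✓ → 3323
parcel=N19: ✓ → 4108
parcel=N33: ✓ → 307
parcel=N85: ✓ → 2373
parcel=N49: ✓ → 2214
parcel=N43: ✓ → 531
parcel=N61: ✓ → 3645
parcel=N45: ✗
insured_sum = 390 + 1321 + 3323 + 4108 + 307 + 2373 + 2214 + 531 + 3645 = 18212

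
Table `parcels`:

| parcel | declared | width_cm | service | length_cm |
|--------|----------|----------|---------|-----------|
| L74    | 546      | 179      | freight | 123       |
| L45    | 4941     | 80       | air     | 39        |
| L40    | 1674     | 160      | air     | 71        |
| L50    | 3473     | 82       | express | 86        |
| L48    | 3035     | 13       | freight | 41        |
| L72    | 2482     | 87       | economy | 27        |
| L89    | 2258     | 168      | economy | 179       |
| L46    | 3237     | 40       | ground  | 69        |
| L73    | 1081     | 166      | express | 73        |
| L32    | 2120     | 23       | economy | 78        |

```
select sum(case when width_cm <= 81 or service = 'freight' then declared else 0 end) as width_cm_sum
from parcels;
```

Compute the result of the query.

13879

parcel=L74: ✓ → 546
parcel=L45: ✓ → 4941
parcel=L40: ✗
parcel=L50: ✗
parcel=L48: ✓ → 3035
parcel=L72: ✗
parcel=L89: ✗
parcel=L46: ✓ → 3237
parcel=L73: ✗
parcel=L32: ✓ → 2120
width_cm_sum = 546 + 4941 + 3035 + 3237 + 2120 = 13879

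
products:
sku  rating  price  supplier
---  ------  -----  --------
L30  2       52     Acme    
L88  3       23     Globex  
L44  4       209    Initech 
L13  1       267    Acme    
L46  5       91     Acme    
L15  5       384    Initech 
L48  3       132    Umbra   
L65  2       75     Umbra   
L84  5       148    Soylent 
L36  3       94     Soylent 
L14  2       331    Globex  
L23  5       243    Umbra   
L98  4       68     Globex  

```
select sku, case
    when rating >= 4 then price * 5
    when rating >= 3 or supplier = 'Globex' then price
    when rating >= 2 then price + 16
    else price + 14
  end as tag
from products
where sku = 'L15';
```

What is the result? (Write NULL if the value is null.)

1920

sku = L15: rating=5, price=384, supplier=Initech.
rating >= 4 → true → 1920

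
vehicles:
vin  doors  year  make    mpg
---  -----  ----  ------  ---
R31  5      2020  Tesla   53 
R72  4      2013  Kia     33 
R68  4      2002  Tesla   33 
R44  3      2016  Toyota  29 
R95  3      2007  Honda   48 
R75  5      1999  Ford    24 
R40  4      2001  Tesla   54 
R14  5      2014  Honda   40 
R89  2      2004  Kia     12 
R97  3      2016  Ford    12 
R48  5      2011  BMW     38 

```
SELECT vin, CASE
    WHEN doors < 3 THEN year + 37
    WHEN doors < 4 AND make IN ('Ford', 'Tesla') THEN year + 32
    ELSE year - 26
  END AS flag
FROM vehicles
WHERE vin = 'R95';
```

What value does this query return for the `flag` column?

vin = R95: doors=3, year=2007, make=Honda, mpg=48.
doors < 3 → false
doors < 4 AND make IN ('Ford', 'Tesla') → false
No prior WHEN matched → ELSE → 1981

1981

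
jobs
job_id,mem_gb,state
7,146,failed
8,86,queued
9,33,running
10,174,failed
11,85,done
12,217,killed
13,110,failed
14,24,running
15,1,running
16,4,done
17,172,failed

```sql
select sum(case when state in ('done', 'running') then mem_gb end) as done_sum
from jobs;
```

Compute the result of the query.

job_id=7: ✗
job_id=8: ✗
job_id=9: ✓ → 33
job_id=10: ✗
job_id=11: ✓ → 85
job_id=12: ✗
job_id=13: ✗
job_id=14: ✓ → 24
job_id=15: ✓ → 1
job_id=16: ✓ → 4
job_id=17: ✗
done_sum = 33 + 85 + 24 + 1 + 4 = 147

147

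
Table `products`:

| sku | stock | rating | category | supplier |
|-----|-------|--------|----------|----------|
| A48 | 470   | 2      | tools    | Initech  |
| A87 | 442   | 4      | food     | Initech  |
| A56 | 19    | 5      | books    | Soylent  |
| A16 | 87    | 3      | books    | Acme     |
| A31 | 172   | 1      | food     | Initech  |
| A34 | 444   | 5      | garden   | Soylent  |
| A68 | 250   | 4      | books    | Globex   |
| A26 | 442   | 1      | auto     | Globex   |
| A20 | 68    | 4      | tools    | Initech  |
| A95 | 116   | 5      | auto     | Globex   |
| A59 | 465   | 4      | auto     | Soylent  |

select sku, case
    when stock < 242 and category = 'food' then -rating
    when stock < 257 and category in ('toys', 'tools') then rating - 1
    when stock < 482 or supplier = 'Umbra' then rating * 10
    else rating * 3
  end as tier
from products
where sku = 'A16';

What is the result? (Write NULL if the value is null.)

30

sku = A16: stock=87, rating=3, category=books, supplier=Acme.
stock < 242 and category = 'food' → false
stock < 257 and category in ('toys', 'tools') → false
stock < 482 or supplier = 'Umbra' → true → 30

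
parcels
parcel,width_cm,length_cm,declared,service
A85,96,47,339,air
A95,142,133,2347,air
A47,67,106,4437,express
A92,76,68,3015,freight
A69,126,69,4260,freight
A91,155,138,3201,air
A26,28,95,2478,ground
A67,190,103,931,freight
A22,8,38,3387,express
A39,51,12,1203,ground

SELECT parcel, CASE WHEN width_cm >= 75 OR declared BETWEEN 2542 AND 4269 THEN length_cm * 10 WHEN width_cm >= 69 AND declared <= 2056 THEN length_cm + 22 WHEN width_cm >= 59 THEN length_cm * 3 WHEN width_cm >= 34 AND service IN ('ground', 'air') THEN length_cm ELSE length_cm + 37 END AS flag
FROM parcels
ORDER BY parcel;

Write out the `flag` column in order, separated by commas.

parcel=A22: width_cm >= 75 OR declared BETWEEN 2542 AND 4269 → 380
parcel=A26: ELSE → 132
parcel=A39: width_cm >= 34 AND service IN ('ground', 'air') → 12
parcel=A47: width_cm >= 59 → 318
parcel=A67: width_cm >= 75 OR declared BETWEEN 2542 AND 4269 → 1030
parcel=A69: width_cm >= 75 OR declared BETWEEN 2542 AND 4269 → 690
parcel=A85: width_cm >= 75 OR declared BETWEEN 2542 AND 4269 → 470
parcel=A91: width_cm >= 75 OR declared BETWEEN 2542 AND 4269 → 1380
parcel=A92: width_cm >= 75 OR declared BETWEEN 2542 AND 4269 → 680
parcel=A95: width_cm >= 75 OR declared BETWEEN 2542 AND 4269 → 1330

380, 132, 12, 318, 1030, 690, 470, 1380, 680, 1330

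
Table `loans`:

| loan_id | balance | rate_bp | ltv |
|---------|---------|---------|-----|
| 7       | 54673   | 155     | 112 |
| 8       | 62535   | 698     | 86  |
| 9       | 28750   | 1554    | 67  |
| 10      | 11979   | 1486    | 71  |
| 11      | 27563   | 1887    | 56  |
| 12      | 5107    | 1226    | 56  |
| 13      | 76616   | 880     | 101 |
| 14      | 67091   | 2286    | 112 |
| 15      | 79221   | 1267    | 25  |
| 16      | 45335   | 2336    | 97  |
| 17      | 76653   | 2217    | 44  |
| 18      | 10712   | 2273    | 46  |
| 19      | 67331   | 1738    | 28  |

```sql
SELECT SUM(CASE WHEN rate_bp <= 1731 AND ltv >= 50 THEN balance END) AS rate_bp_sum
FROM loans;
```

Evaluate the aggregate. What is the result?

loan_id=7: ✓ → 54673
loan_id=8: ✓ → 62535
loan_id=9: ✓ → 28750
loan_id=10: ✓ → 11979
loan_id=11: ✗
loan_id=12: ✓ → 5107
loan_id=13: ✓ → 76616
loan_id=14: ✗
loan_id=15: ✗
loan_id=16: ✗
loan_id=17: ✗
loan_id=18: ✗
loan_id=19: ✗
rate_bp_sum = 54673 + 62535 + 28750 + 11979 + 5107 + 76616 = 239660

239660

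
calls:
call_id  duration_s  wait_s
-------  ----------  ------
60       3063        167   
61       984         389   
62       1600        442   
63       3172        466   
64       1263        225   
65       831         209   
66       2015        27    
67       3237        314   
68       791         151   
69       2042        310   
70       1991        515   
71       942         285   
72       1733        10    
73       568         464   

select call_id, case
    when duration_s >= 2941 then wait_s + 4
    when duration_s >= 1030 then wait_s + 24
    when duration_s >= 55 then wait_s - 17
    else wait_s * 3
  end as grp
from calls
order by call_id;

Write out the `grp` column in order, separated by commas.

call_id=60: duration_s >= 2941 → 171
call_id=61: duration_s >= 55 → 372
call_id=62: duration_s >= 1030 → 466
call_id=63: duration_s >= 2941 → 470
call_id=64: duration_s >= 1030 → 249
call_id=65: duration_s >= 55 → 192
call_id=66: duration_s >= 1030 → 51
call_id=67: duration_s >= 2941 → 318
call_id=68: duration_s >= 55 → 134
call_id=69: duration_s >= 1030 → 334
call_id=70: duration_s >= 1030 → 539
call_id=71: duration_s >= 55 → 268
call_id=72: duration_s >= 1030 → 34
call_id=73: duration_s >= 55 → 447

171, 372, 466, 470, 249, 192, 51, 318, 134, 334, 539, 268, 34, 447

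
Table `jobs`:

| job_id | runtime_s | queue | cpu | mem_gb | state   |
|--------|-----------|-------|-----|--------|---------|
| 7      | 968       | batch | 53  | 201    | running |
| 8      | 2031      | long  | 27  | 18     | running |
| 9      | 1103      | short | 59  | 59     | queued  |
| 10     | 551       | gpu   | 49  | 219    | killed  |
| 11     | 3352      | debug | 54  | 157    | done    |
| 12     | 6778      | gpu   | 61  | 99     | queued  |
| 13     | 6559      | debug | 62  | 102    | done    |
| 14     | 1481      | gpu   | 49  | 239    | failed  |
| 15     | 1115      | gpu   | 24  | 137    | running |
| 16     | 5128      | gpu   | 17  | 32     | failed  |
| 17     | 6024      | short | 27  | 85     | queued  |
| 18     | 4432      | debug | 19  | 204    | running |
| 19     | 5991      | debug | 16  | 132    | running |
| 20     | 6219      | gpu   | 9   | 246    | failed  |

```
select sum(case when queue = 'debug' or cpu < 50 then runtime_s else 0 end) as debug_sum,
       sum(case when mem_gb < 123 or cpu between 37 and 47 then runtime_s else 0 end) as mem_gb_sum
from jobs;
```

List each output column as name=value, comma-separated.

[debug_sum: queue = 'debug' or cpu < 50]
job_id=7: ✗
job_id=8: ✓ → 2031
job_id=9: ✗
job_id=10: ✓ → 551
job_id=11: ✓ → 3352
job_id=12: ✗
job_id=13: ✓ → 6559
job_id=14: ✓ → 1481
job_id=15: ✓ → 1115
job_id=16: ✓ → 5128
job_id=17: ✓ → 6024
job_id=18: ✓ → 4432
job_id=19: ✓ → 5991
job_id=20: ✓ → 6219
debug_sum = 2031 + 551 + 3352 + 6559 + 1481 + 1115 + 5128 + 6024 + 4432 + 5991 + 6219 = 42883
—
[mem_gb_sum: mem_gb < 123 or cpu between 37 and 47]
job_id=7: ✗
job_id=8: ✓ → 2031
job_id=9: ✓ → 1103
job_id=10: ✗
job_id=11: ✗
job_id=12: ✓ → 6778
job_id=13: ✓ → 6559
job_id=14: ✗
job_id=15: ✗
job_id=16: ✓ → 5128
job_id=17: ✓ → 6024
job_id=18: ✗
job_id=19: ✗
job_id=20: ✗
mem_gb_sum = 2031 + 1103 + 6778 + 6559 + 5128 + 6024 = 27623

debug_sum=42883, mem_gb_sum=27623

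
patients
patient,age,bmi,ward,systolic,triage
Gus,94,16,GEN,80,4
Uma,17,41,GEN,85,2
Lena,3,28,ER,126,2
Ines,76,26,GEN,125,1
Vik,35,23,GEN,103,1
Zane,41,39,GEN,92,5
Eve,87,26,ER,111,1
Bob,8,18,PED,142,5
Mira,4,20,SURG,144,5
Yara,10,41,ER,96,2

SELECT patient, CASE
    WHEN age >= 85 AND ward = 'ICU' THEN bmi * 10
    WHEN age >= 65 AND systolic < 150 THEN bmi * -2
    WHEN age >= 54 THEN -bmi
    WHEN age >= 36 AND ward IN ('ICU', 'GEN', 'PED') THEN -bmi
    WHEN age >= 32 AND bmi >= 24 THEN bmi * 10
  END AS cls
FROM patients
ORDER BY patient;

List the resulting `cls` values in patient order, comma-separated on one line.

patient=Bob: (no match → NULL) → NULL
patient=Eve: age >= 65 AND systolic < 150 → -52
patient=Gus: age >= 65 AND systolic < 150 → -32
patient=Ines: age >= 65 AND systolic < 150 → -52
patient=Lena: (no match → NULL) → NULL
patient=Mira: (no match → NULL) → NULL
patient=Uma: (no match → NULL) → NULL
patient=Vik: (no match → NULL) → NULL
patient=Yara: (no match → NULL) → NULL
patient=Zane: age >= 36 AND ward IN ('ICU', 'GEN', 'PED') → -39

NULL, -52, -32, -52, NULL, NULL, NULL, NULL, NULL, -39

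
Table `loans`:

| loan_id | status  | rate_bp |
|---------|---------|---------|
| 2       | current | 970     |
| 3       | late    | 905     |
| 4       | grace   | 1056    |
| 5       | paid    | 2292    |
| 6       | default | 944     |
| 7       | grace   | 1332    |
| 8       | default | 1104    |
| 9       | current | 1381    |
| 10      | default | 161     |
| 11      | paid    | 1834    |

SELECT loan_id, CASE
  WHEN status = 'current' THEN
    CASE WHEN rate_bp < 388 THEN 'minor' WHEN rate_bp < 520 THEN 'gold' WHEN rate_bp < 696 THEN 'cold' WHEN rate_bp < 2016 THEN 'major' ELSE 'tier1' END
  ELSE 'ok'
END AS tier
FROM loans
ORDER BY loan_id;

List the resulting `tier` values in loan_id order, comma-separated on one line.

loan_id=2: status='current' → inner[rate_bp < 2016] → major
loan_id=3: status='late' → outer ELSE → ok
loan_id=4: status='grace' → outer ELSE → ok
loan_id=5: status='paid' → outer ELSE → ok
loan_id=6: status='default' → outer ELSE → ok
loan_id=7: status='grace' → outer ELSE → ok
loan_id=8: status='default' → outer ELSE → ok
loan_id=9: status='current' → inner[rate_bp < 2016] → major
loan_id=10: status='default' → outer ELSE → ok
loan_id=11: status='paid' → outer ELSE → ok

major, ok, ok, ok, ok, ok, ok, major, ok, ok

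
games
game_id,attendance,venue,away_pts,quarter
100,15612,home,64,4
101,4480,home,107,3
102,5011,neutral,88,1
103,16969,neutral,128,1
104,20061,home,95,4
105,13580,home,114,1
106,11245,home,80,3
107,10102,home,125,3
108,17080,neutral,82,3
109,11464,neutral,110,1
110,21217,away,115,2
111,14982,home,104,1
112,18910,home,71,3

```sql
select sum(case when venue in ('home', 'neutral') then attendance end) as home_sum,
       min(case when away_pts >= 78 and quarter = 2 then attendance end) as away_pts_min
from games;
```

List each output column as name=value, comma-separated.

[home_sum: venue in ('home', 'neutral')]
game_id=100: ✓ → 15612
game_id=101: ✓ → 4480
game_id=102: ✓ → 5011
game_id=103: ✓ → 16969
game_id=104: ✓ → 20061
game_id=105: ✓ → 13580
game_id=106: ✓ → 11245
game_id=107: ✓ → 10102
game_id=108: ✓ → 17080
game_id=109: ✓ → 11464
game_id=110: ✗
game_id=111: ✓ → 14982
game_id=112: ✓ → 18910
home_sum = 15612 + 4480 + 5011 + 16969 + 20061 + 13580 + 11245 + 10102 + 17080 + 11464 + 14982 + 18910 = 159496
—
[away_pts_min: away_pts >= 78 and quarter = 2]
game_id=100: ✗
game_id=101: ✗
game_id=102: ✗
game_id=103: ✗
game_id=104: ✗
game_id=105: ✗
game_id=106: ✗
game_id=107: ✗
game_id=108: ✗
game_id=109: ✗
game_id=110: ✓ → 21217
game_id=111: ✗
game_id=112: ✗
away_pts_min = MIN(21217) = 21217

home_sum=159496, away_pts_min=21217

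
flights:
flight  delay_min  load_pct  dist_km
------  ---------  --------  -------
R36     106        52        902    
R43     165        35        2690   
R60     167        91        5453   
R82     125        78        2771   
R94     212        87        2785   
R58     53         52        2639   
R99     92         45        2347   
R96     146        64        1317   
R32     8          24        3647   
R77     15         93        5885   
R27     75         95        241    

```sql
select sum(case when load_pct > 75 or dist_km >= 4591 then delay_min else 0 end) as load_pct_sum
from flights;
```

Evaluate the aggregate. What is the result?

594

flight=R36: ✗
flight=R43: ✗
flight=R60: ✓ → 167
flight=R82: ✓ → 125
flight=R94: ✓ → 212
flight=R58: ✗
flight=R99: ✗
flight=R96: ✗
flight=R32: ✗
flight=R77: ✓ → 15
flight=R27: ✓ → 75
load_pct_sum = 167 + 125 + 212 + 15 + 75 = 594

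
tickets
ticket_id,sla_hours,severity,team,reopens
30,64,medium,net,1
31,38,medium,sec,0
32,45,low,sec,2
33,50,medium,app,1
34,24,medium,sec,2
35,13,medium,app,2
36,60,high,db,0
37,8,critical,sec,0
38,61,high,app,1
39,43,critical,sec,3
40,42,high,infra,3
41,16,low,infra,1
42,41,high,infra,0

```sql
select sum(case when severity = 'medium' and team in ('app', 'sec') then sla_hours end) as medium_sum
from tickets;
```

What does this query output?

ticket_id=30: ✗
ticket_id=31: ✓ → 38
ticket_id=32: ✗
ticket_id=33: ✓ → 50
ticket_id=34: ✓ → 24
ticket_id=35: ✓ → 13
ticket_id=36: ✗
ticket_id=37: ✗
ticket_id=38: ✗
ticket_id=39: ✗
ticket_id=40: ✗
ticket_id=41: ✗
ticket_id=42: ✗
medium_sum = 38 + 50 + 24 + 13 = 125

125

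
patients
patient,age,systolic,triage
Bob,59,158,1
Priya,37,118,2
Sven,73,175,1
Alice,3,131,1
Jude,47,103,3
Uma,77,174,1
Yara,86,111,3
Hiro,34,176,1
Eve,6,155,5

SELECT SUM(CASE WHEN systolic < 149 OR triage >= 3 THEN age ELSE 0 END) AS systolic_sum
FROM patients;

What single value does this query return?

patient=Bob: ✗
patient=Priya: ✓ → 37
patient=Sven: ✗
patient=Alice: ✓ → 3
patient=Jude: ✓ → 47
patient=Uma: ✗
patient=Yara: ✓ → 86
patient=Hiro: ✗
patient=Eve: ✓ → 6
systolic_sum = 37 + 3 + 47 + 86 + 6 = 179

179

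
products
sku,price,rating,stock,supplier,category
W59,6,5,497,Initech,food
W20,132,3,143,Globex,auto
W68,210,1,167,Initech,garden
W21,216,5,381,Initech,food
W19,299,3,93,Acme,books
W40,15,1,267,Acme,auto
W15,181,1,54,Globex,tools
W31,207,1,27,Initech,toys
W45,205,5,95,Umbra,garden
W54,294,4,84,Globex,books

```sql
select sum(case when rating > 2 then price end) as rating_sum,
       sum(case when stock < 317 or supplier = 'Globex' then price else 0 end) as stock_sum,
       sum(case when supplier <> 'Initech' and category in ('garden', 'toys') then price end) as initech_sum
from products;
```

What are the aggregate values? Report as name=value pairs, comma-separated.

[rating_sum: rating > 2]
sku=W59: ✓ → 6
sku=W20: ✓ → 132
sku=W68: ✗
sku=W21: ✓ → 216
sku=W19: ✓ → 299
sku=W40: ✗
sku=W15: ✗
sku=W31: ✗
sku=W45: ✓ → 205
sku=W54: ✓ → 294
rating_sum = 6 + 132 + 216 + 299 + 205 + 294 = 1152
—
[stock_sum: stock < 317 or supplier = 'Globex']
sku=W59: ✗
sku=W20: ✓ → 132
sku=W68: ✓ → 210
sku=W21: ✗
sku=W19: ✓ → 299
sku=W40: ✓ → 15
sku=W15: ✓ → 181
sku=W31: ✓ → 207
sku=W45: ✓ → 205
sku=W54: ✓ → 294
stock_sum = 132 + 210 + 299 + 15 + 181 + 207 + 205 + 294 = 1543
—
[initech_sum: supplier <> 'Initech' and category in ('garden', 'toys')]
sku=W59: ✗
sku=W20: ✗
sku=W68: ✗
sku=W21: ✗
sku=W19: ✗
sku=W40: ✗
sku=W15: ✗
sku=W31: ✗
sku=W45: ✓ → 205
sku=W54: ✗
initech_sum = 205

rating_sum=1152, stock_sum=1543, initech_sum=205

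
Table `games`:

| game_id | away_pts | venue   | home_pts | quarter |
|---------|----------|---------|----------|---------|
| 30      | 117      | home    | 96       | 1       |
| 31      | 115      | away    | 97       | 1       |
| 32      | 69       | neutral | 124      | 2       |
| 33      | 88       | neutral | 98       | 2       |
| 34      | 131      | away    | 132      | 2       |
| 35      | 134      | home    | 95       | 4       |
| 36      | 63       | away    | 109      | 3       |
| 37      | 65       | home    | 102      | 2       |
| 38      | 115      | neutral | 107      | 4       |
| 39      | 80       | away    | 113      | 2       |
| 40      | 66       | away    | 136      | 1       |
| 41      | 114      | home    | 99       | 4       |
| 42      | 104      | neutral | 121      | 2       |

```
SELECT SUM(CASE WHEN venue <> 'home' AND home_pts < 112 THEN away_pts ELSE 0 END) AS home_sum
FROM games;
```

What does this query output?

381

game_id=30: ✗
game_id=31: ✓ → 115
game_id=32: ✗
game_id=33: ✓ → 88
game_id=34: ✗
game_id=35: ✗
game_id=36: ✓ → 63
game_id=37: ✗
game_id=38: ✓ → 115
game_id=39: ✗
game_id=40: ✗
game_id=41: ✗
game_id=42: ✗
home_sum = 115 + 88 + 63 + 115 = 381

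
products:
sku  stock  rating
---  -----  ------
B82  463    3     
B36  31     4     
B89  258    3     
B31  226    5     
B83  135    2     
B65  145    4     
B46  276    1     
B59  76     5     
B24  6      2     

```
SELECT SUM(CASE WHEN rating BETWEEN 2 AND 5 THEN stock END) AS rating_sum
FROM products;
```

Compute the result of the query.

1340

sku=B82: ✓ → 463
sku=B36: ✓ → 31
sku=B89: ✓ → 258
sku=B31: ✓ → 226
sku=B83: ✓ → 135
sku=B65: ✓ → 145
sku=B46: ✗
sku=B59: ✓ → 76
sku=B24: ✓ → 6
rating_sum = 463 + 31 + 258 + 226 + 135 + 145 + 76 + 6 = 1340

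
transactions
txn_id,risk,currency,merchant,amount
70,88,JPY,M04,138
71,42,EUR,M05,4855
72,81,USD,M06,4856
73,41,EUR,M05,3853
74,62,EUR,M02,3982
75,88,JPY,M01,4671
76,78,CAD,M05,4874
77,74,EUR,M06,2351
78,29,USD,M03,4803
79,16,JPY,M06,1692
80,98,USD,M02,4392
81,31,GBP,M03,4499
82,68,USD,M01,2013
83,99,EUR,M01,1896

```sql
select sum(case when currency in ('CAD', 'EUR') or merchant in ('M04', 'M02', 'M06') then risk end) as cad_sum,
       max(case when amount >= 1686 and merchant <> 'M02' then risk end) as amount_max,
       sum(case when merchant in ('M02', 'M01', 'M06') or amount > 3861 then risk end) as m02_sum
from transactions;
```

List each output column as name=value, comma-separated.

[cad_sum: currency in ('CAD', 'EUR') or merchant in ('M04', 'M02', 'M06')]
txn_id=70: ✓ → 88
txn_id=71: ✓ → 42
txn_id=72: ✓ → 81
txn_id=73: ✓ → 41
txn_id=74: ✓ → 62
txn_id=75: ✗
txn_id=76: ✓ → 78
txn_id=77: ✓ → 74
txn_id=78: ✗
txn_id=79: ✓ → 16
txn_id=80: ✓ → 98
txn_id=81: ✗
txn_id=82: ✗
txn_id=83: ✓ → 99
cad_sum = 88 + 42 + 81 + 41 + 62 + 78 + 74 + 16 + 98 + 99 = 679
—
[amount_max: amount >= 1686 and merchant <> 'M02']
txn_id=70: ✗
txn_id=71: ✓ → 42
txn_id=72: ✓ → 81
txn_id=73: ✓ → 41
txn_id=74: ✗
txn_id=75: ✓ → 88
txn_id=76: ✓ → 78
txn_id=77: ✓ → 74
txn_id=78: ✓ → 29
txn_id=79: ✓ → 16
txn_id=80: ✗
txn_id=81: ✓ → 31
txn_id=82: ✓ → 68
txn_id=83: ✓ → 99
amount_max = MAX(42, 81, 41, 88, 78, 74, 29, 16, 31, 68, 99) = 99
—
[m02_sum: merchant in ('M02', 'M01', 'M06') or amount > 3861]
txn_id=70: ✗
txn_id=71: ✓ → 42
txn_id=72: ✓ → 81
txn_id=73: ✗
txn_id=74: ✓ → 62
txn_id=75: ✓ → 88
txn_id=76: ✓ → 78
txn_id=77: ✓ → 74
txn_id=78: ✓ → 29
txn_id=79: ✓ → 16
txn_id=80: ✓ → 98
txn_id=81: ✓ → 31
txn_id=82: ✓ → 68
txn_id=83: ✓ → 99
m02_sum = 42 + 81 + 62 + 88 + 78 + 74 + 29 + 16 + 98 + 31 + 68 + 99 = 766

cad_sum=679, amount_max=99, m02_sum=766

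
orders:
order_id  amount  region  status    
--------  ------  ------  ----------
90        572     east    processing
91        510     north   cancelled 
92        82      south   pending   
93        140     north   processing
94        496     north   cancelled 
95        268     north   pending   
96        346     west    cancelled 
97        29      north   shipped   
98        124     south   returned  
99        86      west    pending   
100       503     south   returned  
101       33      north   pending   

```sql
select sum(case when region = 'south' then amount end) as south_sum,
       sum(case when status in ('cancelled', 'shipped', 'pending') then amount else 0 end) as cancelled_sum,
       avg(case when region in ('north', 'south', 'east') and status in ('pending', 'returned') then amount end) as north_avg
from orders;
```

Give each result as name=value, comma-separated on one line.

[south_sum: region = 'south']
order_id=90: ✗
order_id=91: ✗
order_id=92: ✓ → 82
order_id=93: ✗
order_id=94: ✗
order_id=95: ✗
order_id=96: ✗
order_id=97: ✗
order_id=98: ✓ → 124
order_id=99: ✗
order_id=100: ✓ → 503
order_id=101: ✗
south_sum = 82 + 124 + 503 = 709
—
[cancelled_sum: status in ('cancelled', 'shipped', 'pending')]
order_id=90: ✗
order_id=91: ✓ → 510
order_id=92: ✓ → 82
order_id=93: ✗
order_id=94: ✓ → 496
order_id=95: ✓ → 268
order_id=96: ✓ → 346
order_id=97: ✓ → 29
order_id=98: ✗
order_id=99: ✓ → 86
order_id=100: ✗
order_id=101: ✓ → 33
cancelled_sum = 510 + 82 + 496 + 268 + 346 + 29 + 86 + 33 = 1850
—
[north_avg: region in ('north', 'south', 'east') and status in ('pending', 'returned')]
order_id=90: ✗
order_id=91: ✗
order_id=92: ✓ → 82
order_id=93: ✗
order_id=94: ✗
order_id=95: ✓ → 268
order_id=96: ✗
order_id=97: ✗
order_id=98: ✓ → 124
order_id=99: ✗
order_id=100: ✓ → 503
order_id=101: ✓ → 33
north_avg = (82 + 268 + 124 + 503 + 33) / 5 = 202

south_sum=709, cancelled_sum=1850, north_avg=202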